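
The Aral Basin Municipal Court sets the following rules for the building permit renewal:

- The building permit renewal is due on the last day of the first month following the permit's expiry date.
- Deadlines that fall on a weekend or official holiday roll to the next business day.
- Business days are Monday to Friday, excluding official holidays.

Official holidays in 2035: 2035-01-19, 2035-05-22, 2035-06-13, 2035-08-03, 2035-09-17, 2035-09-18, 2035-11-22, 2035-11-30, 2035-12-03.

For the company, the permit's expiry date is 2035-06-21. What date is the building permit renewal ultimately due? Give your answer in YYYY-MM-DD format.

2035-07-31

1 month after 2035-06-21 falls in July 2035; the last day of that month is 2035-07-31.
2035-07-31 (Tuesday) is already a business day.
The final due date is 2035-07-31.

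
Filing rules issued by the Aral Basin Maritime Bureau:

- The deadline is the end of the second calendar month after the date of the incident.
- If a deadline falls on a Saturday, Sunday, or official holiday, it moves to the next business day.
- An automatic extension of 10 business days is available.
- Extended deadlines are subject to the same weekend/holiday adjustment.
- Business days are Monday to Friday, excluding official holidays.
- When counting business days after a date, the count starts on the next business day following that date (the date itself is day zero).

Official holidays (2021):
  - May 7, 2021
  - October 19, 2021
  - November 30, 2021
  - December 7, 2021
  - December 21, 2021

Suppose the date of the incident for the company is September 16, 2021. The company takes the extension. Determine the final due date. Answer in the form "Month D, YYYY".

2 months after September 16, 2021 is November 2021; that month ends on November 30, 2021.
November 30, 2021 is a listed holiday, so it moves to the next business day, December 1, 2021 (Wednesday).
The 10-business-day extension runs from December 1, 2021 to December 16, 2021.
Since December 16, 2021 is a Thursday and not a holiday, the date is unchanged.
Deadline: December 16, 2021.

December 16, 2021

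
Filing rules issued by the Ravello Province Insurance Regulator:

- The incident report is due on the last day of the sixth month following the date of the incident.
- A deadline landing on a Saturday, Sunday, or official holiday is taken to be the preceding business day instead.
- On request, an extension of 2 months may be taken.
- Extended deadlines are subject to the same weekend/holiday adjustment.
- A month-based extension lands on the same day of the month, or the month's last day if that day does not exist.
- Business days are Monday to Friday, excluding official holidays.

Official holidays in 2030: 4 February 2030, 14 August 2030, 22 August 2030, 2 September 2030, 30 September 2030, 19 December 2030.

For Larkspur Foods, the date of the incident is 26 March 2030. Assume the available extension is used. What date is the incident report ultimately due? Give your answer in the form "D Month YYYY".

27 November 2030

6 months after 26 March 2030 is September 2030; that month ends on 30 September 2030.
Because 30 September 2030 is a listed holiday, the deadline becomes 27 September 2030 (Friday).
The 2 months extension carries 27 September 2030 to 27 November 2030.
27 November 2030 (Wednesday) is already a business day.
So the filing is due 27 November 2030.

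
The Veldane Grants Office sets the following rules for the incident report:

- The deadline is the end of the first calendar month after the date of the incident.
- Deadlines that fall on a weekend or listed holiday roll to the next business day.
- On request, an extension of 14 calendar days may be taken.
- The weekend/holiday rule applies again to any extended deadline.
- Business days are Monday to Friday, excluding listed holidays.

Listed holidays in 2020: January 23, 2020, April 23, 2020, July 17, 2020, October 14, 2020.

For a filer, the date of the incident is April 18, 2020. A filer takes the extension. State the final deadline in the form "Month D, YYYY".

June 15, 2020

The first month after April 18, 2020 is May 2020, whose last day is May 31, 2020.
Because May 31, 2020 is a Sunday, the deadline becomes June 1, 2020 (Monday).
Applying the 14-calendar-day extension: June 1, 2020 + 14 days = June 15, 2020.
Since June 15, 2020 is a Monday and not a holiday, the date is unchanged.
Deadline: June 15, 2020.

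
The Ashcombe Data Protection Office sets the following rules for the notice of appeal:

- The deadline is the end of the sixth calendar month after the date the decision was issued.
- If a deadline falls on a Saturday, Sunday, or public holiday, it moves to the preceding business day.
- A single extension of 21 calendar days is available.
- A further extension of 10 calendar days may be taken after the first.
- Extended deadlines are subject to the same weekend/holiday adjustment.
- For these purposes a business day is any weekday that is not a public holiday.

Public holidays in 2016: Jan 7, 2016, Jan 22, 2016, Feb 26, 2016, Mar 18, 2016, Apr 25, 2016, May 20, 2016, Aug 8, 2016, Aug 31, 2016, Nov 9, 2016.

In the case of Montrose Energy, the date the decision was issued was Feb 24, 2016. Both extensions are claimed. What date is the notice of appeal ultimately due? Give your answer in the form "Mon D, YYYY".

The sixth month after Feb 24, 2016 is August 2016, whose last day is Aug 31, 2016.
Aug 31, 2016 is a listed holiday, so it moves to the preceding business day, Aug 30, 2016 (Tuesday).
Applying the 21-calendar-day extension: Aug 30, 2016 + 21 days = Sep 20, 2016.
Sep 20, 2016 (Tuesday) is already a business day.
Add the 10 calendar-day extension to Sep 20, 2016: Sep 30, 2016.
Sep 30, 2016 falls on a Friday, which is a business day, so no adjustment is needed.
The final due date is Sep 30, 2016.

Sep 30, 2016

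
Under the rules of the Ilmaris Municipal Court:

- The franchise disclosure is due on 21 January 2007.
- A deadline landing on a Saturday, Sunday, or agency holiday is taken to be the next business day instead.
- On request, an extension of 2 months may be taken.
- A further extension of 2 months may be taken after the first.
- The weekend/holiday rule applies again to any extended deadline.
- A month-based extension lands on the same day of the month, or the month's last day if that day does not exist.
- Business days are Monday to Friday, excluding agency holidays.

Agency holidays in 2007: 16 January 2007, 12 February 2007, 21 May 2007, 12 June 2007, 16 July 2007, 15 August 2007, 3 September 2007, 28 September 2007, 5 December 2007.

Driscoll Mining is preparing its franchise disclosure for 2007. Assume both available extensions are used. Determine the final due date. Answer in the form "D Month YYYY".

Start from the fixed due date, 21 January 2007.
21 January 2007 falls on a Sunday. Rolling to the next business day gives 22 January 2007, a Monday.
Add 2 months to 22 January 2007: 22 March 2007.
22 March 2007 falls on a Thursday, which is a business day, so no adjustment is needed.
The 2 months extension carries 22 March 2007 to 22 May 2007.
Since 22 May 2007 is a Tuesday and not a holiday, the date is unchanged.
So the filing is due 22 May 2007.

22 May 2007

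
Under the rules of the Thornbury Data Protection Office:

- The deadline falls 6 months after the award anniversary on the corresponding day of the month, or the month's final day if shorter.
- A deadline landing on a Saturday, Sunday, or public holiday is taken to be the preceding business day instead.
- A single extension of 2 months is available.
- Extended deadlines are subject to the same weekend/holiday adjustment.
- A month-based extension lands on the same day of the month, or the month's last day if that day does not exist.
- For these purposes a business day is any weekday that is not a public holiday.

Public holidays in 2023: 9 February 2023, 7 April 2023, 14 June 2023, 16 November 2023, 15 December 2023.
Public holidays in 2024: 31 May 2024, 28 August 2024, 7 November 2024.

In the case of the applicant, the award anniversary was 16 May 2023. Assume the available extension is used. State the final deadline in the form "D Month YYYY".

6 months from 16 May 2023 is 16 November 2023.
Because 16 November 2023 is a listed holiday, the deadline becomes 15 November 2023 (Wednesday).
The 2 months extension carries 15 November 2023 to 15 January 2024.
15 January 2024 falls on a Monday, which is a business day, so no adjustment is needed.
Deadline: 15 January 2024.

15 January 2024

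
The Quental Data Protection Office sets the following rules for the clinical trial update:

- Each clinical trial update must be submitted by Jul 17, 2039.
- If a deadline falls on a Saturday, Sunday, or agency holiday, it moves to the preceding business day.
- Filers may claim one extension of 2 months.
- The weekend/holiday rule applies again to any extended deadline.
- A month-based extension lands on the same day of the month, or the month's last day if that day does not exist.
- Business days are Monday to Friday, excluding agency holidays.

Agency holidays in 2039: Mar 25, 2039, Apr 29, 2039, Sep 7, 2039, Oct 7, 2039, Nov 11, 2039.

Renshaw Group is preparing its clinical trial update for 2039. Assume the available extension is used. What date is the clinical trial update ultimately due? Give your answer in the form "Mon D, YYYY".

Start from the fixed due date, Jul 17, 2039.
Jul 17, 2039 is a Sunday; the preceding business day is Jul 15, 2039 (Friday).
Applying the 2 months extension: 2 months after Jul 15, 2039 is Sep 15, 2039.
Since Sep 15, 2039 is a Thursday and not a holiday, the date is unchanged.
Deadline: Sep 15, 2039.

Sep 15, 2039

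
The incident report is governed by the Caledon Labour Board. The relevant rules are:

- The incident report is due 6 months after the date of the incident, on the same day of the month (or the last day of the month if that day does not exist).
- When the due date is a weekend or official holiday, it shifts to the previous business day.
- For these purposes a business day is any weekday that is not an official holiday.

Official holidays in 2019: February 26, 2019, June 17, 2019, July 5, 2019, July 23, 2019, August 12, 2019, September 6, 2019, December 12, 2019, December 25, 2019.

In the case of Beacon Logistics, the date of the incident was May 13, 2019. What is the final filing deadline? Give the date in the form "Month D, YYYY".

November 13, 2019

6 months after May 13, 2019, on the same day of the month, is November 13, 2019.
Since November 13, 2019 is a Wednesday and not a holiday, the date is unchanged.
The final due date is November 13, 2019.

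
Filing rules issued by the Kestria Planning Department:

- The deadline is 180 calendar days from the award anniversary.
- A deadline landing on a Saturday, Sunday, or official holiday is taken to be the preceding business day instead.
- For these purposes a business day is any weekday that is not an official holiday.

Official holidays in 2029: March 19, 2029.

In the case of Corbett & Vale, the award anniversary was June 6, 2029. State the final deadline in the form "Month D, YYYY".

December 3, 2029

Trigger date June 6, 2029 + 180 calendar days = December 3, 2029.
December 3, 2029 (Monday) is already a business day.
So the filing is due December 3, 2029.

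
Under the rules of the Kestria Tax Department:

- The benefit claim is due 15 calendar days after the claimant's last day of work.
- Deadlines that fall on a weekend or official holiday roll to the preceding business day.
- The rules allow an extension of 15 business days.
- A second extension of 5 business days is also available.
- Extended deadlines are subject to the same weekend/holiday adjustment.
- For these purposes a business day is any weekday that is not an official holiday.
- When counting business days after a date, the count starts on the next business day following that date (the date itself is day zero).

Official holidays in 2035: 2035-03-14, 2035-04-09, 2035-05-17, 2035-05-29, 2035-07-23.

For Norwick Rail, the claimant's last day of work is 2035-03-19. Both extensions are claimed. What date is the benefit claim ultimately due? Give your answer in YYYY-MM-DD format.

2035-05-02

Adding 15 calendar days to 2035-03-19 gives 2035-04-03.
Since 2035-04-03 is a Tuesday and not a holiday, the date is unchanged.
Counting 15 further business days from 2035-04-03 reaches 2035-04-25.
2035-04-25 falls on a Wednesday, which is a business day, so no adjustment is needed.
Applying the 5-business-day extension: 5 business days after 2035-04-25 is 2035-05-02.
2035-05-02 falls on a Wednesday, which is a business day, so no adjustment is needed.
So the filing is due 2035-05-02.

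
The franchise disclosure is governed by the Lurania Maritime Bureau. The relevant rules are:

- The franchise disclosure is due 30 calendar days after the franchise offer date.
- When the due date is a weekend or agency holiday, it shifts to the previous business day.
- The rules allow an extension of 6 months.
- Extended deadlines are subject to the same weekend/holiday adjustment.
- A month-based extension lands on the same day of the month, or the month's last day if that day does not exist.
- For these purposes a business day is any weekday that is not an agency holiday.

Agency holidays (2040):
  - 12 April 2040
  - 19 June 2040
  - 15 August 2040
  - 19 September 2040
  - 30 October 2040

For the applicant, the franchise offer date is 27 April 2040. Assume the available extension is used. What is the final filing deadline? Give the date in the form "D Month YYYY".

23 November 2040

30 calendar days after 27 April 2040 is 27 May 2040.
27 May 2040 falls on a Sunday. Rolling to the preceding business day gives 25 May 2040, a Friday.
The 6 months extension carries 25 May 2040 to 25 November 2040.
25 November 2040 is a Sunday, so it moves to the preceding business day, 23 November 2040 (Friday).
Final deadline: 23 November 2040.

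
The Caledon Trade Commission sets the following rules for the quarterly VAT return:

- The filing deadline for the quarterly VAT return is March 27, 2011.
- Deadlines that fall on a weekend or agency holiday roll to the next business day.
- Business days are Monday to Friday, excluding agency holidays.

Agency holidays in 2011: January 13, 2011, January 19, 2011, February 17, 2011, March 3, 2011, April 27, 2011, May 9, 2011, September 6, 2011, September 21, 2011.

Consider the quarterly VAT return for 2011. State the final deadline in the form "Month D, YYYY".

March 28, 2011

The stated deadline is March 27, 2011.
Because March 27, 2011 is a Sunday, the deadline becomes March 28, 2011 (Monday).
So the filing is due March 28, 2011.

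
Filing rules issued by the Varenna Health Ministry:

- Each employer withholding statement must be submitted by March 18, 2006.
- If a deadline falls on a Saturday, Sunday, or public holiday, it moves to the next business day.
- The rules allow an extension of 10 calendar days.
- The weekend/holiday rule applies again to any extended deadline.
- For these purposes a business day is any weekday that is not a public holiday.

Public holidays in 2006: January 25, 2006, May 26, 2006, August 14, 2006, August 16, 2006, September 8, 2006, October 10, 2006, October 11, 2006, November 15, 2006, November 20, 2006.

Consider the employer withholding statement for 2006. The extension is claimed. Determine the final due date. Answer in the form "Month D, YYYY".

March 30, 2006

The statutory due date is March 18, 2006.
Because March 18, 2006 is a Saturday, the deadline becomes March 20, 2006 (Monday).
Applying the 10-calendar-day extension: March 20, 2006 + 10 days = March 30, 2006.
March 30, 2006 (Thursday) is already a business day.
Deadline: March 30, 2006.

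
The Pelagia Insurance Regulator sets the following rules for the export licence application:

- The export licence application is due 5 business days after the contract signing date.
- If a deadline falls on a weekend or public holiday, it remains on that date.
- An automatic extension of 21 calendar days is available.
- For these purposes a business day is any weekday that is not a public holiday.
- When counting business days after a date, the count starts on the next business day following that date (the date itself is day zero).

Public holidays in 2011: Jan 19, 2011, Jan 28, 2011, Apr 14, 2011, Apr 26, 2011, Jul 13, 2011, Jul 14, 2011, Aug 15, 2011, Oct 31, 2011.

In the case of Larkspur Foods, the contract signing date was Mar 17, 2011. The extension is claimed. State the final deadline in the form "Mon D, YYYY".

5 business days after Mar 17, 2011, excluding weekends and holidays, is Mar 24, 2011.
Mar 24, 2011 is a Thursday; no weekend or holiday adjustment applies.
Applying the 21-calendar-day extension: Mar 24, 2011 + 21 days = Apr 14, 2011.
No adjustment is made for weekends or holidays, so Apr 14, 2011 stands.
So the filing is due Apr 14, 2011.

Apr 14, 2011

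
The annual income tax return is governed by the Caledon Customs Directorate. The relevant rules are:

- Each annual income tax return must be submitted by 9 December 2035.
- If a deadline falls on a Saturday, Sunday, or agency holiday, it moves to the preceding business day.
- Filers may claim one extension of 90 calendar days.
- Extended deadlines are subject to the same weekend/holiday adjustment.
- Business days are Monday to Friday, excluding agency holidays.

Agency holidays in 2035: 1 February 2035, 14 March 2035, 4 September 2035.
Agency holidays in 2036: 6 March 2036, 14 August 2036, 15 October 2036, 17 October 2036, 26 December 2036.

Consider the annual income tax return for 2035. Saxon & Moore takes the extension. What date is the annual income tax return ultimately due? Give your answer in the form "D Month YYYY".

5 March 2036

The stated deadline is 9 December 2035.
Because 9 December 2035 is a Sunday, the deadline becomes 7 December 2035 (Friday).
Applying the 90-calendar-day extension: 7 December 2035 + 90 days = 6 March 2036.
Because 6 March 2036 is a listed holiday, the deadline becomes 5 March 2036 (Wednesday).
So the filing is due 5 March 2036.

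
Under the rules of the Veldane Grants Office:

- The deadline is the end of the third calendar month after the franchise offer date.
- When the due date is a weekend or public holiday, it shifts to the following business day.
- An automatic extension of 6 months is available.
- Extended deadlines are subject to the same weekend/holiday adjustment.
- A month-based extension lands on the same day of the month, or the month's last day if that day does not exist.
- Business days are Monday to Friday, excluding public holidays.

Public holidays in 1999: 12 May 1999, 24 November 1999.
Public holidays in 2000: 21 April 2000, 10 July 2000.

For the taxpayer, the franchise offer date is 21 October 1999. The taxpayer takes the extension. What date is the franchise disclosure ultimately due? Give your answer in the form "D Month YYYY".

3 months after 21 October 1999 falls in January 2000; the last day of that month is 31 January 2000.
31 January 2000 (Monday) is already a business day.
Applying the 6 months extension: 6 months after 31 January 2000 is 31 July 2000.
31 July 2000 (Monday) is already a business day.
Deadline: 31 July 2000.

31 July 2000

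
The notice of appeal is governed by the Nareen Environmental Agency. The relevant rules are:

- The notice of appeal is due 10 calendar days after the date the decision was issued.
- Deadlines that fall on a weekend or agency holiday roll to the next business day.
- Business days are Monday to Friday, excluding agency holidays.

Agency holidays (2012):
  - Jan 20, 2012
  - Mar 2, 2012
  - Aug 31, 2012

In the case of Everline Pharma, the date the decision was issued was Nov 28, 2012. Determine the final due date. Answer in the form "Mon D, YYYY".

Dec 10, 2012

Adding 10 calendar days to Nov 28, 2012 gives Dec 8, 2012.
Dec 8, 2012 is a Saturday, so it moves to the next business day, Dec 10, 2012 (Monday).
Final deadline: Dec 10, 2012.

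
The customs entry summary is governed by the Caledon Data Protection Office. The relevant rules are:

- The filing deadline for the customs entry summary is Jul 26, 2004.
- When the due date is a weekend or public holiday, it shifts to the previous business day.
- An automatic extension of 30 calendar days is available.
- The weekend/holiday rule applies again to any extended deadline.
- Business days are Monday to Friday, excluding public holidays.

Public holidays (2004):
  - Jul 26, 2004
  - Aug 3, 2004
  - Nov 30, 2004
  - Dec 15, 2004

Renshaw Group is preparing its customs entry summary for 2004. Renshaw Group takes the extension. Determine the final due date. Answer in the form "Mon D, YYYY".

Start from the fixed due date, Jul 26, 2004.
Jul 26, 2004 is a listed holiday, so it moves to the preceding business day, Jul 23, 2004 (Friday).
Applying the 30-calendar-day extension: Jul 23, 2004 + 30 days = Aug 22, 2004.
Aug 22, 2004 is a Sunday, so it moves to the preceding business day, Aug 20, 2004 (Friday).
Final deadline: Aug 20, 2004.

Aug 20, 2004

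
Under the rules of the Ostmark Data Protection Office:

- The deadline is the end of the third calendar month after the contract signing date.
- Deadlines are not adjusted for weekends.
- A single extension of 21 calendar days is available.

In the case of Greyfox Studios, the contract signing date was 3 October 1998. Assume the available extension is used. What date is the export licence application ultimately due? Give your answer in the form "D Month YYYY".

3 months after 3 October 1998 falls in January 1999; the last day of that month is 31 January 1999.
No adjustment is made for weekends or holidays, so 31 January 1999 stands.
Applying the 21-calendar-day extension: 31 January 1999 + 21 days = 21 February 1999.
No adjustment is made for weekends or holidays, so 21 February 1999 stands.
So the filing is due 21 February 1999.

21 February 1999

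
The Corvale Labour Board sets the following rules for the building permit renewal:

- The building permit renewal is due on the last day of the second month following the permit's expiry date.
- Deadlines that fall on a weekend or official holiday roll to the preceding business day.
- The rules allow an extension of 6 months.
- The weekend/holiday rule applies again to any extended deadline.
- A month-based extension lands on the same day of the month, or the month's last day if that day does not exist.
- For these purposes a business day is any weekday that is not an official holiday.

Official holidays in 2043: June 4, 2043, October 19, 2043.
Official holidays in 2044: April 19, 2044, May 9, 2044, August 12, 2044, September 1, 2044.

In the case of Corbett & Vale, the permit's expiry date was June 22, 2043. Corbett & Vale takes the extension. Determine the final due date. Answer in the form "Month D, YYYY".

2 months after June 22, 2043 is August 2043; that month ends on August 31, 2043.
August 31, 2043 falls on a Monday, which is a business day, so no adjustment is needed.
Applying the 6 months extension: 6 months after August 31, 2043 is February 29, 2044 (day 31 does not exist in February, so the month's last day is used).
February 29, 2044 is a Monday and not a listed holiday, so it stands.
Final deadline: February 29, 2044.

February 29, 2044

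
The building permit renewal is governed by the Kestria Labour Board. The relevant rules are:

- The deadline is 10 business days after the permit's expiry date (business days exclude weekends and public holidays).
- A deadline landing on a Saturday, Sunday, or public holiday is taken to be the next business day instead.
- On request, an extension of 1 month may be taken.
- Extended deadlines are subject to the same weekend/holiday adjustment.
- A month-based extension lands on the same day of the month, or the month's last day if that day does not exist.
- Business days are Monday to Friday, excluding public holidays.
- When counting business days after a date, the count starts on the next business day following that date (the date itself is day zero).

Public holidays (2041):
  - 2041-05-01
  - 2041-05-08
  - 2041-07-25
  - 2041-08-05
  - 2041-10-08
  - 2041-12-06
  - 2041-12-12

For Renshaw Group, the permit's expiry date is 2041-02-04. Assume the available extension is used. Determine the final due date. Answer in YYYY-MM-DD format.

10 business days after 2041-02-04, excluding weekends and holidays, is 2041-02-18.
2041-02-18 (Monday) is already a business day.
Applying the 1 month extension: 1 month after 2041-02-18 is 2041-03-18.
Since 2041-03-18 is a Monday and not a holiday, the date is unchanged.
Deadline: 2041-03-18.

2041-03-18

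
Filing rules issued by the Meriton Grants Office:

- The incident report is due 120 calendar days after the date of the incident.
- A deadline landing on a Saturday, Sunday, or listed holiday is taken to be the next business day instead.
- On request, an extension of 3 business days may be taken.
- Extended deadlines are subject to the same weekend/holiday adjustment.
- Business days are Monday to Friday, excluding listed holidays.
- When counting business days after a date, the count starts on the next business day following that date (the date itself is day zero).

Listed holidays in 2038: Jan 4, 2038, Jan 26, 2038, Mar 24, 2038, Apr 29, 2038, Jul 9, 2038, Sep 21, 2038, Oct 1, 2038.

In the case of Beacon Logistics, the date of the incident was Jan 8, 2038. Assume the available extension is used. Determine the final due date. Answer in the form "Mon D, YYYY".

Trigger date Jan 8, 2038 + 120 calendar days = May 8, 2038.
Because May 8, 2038 is a Saturday, the deadline becomes May 10, 2038 (Monday).
Counting 3 further business days from May 10, 2038 reaches May 13, 2038.
Since May 13, 2038 is a Thursday and not a holiday, the date is unchanged.
So the filing is due May 13, 2038.

May 13, 2038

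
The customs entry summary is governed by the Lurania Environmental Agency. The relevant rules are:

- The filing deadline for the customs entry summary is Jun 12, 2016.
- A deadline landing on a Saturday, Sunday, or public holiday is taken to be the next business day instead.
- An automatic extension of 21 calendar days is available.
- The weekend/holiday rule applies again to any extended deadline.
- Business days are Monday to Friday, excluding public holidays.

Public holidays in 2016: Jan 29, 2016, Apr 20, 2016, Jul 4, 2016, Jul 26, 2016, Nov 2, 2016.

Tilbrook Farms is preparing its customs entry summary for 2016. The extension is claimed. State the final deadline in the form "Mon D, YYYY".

The stated deadline is Jun 12, 2016.
Jun 12, 2016 is a Sunday; the next business day is Jun 13, 2016 (Monday).
Add the 21 calendar-day extension to Jun 13, 2016: Jul 4, 2016.
Because Jul 4, 2016 is a listed holiday, the deadline becomes Jul 5, 2016 (Tuesday).
So the filing is due Jul 5, 2016.

Jul 5, 2016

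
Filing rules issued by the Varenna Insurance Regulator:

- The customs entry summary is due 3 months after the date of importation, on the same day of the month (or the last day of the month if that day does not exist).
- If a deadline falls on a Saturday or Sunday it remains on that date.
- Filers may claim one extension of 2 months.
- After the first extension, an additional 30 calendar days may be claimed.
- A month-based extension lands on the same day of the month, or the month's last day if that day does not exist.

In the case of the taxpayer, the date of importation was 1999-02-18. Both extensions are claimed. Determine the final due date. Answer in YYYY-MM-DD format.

3 months from 1999-02-18 is 1999-05-18.
1999-05-18 is a Tuesday; no weekend or holiday adjustment applies.
The 2 months extension carries 1999-05-18 to 1999-07-18.
No adjustment is made for weekends or holidays, so 1999-07-18 stands.
Applying the 30-calendar-day extension: 1999-07-18 + 30 days = 1999-08-17.
No adjustment is made for weekends or holidays, so 1999-08-17 stands.
Final deadline: 1999-08-17.

1999-08-17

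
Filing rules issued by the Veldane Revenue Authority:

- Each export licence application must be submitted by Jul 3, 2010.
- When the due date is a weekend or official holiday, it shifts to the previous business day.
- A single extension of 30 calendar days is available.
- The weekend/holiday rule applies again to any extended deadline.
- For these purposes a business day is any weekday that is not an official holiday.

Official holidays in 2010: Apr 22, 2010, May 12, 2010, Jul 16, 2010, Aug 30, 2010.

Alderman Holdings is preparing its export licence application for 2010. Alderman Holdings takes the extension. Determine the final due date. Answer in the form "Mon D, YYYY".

The statutory due date is Jul 3, 2010.
Jul 3, 2010 is a Saturday; the preceding business day is Jul 2, 2010 (Friday).
With the 30-day extension, Jul 2, 2010 becomes Aug 1, 2010.
Because Aug 1, 2010 is a Sunday, the deadline becomes Jul 30, 2010 (Friday).
Deadline: Jul 30, 2010.

Jul 30, 2010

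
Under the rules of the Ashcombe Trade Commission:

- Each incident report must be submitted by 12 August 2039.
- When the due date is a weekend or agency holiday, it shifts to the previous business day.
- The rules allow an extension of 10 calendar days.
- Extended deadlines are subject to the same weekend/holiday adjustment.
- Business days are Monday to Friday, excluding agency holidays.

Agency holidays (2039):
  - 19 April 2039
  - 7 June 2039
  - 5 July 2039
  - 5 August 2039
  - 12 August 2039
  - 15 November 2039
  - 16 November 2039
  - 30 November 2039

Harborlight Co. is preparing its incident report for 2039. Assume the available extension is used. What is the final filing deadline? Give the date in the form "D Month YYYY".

19 August 2039

Start from the fixed due date, 12 August 2039.
12 August 2039 falls on a listed holiday. Rolling to the preceding business day gives 11 August 2039, a Thursday.
The 10-calendar-day extension moves the deadline from 11 August 2039 to 21 August 2039.
21 August 2039 is a Sunday, so it moves to the preceding business day, 19 August 2039 (Friday).
Final deadline: 19 August 2039.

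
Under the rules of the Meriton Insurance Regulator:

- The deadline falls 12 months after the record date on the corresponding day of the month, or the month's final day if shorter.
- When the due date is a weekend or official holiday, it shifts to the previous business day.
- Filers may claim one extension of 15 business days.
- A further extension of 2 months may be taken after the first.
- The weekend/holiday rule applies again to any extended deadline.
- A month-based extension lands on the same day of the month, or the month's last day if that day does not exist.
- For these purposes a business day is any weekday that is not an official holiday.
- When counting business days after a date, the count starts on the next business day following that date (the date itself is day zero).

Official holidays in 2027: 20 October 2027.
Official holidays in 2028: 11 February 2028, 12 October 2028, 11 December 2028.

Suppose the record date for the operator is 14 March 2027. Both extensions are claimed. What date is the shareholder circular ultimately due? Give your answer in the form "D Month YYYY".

Moving 12 months forward from 14 March 2027 on the corresponding day gives 14 March 2028.
14 March 2028 (Tuesday) is already a business day.
The 15-business-day extension runs from 14 March 2028 to 4 April 2028.
4 April 2028 (Tuesday) is already a business day.
The 2 months extension carries 4 April 2028 to 4 June 2028.
4 June 2028 is a Sunday; the preceding business day is 2 June 2028 (Friday).
The final due date is 2 June 2028.

2 June 2028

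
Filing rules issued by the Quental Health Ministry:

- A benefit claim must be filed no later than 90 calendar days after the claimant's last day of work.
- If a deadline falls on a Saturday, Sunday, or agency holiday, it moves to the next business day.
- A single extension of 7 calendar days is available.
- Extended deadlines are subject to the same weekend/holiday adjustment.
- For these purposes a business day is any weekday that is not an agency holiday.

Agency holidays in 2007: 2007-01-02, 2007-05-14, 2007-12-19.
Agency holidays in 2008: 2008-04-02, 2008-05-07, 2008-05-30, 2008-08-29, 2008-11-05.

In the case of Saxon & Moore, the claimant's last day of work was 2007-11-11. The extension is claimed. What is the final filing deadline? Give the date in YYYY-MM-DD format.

Trigger date 2007-11-11 + 90 calendar days = 2008-02-09.
2008-02-09 falls on a Saturday. Rolling to the next business day gives 2008-02-11, a Monday.
With the 7-day extension, 2008-02-11 becomes 2008-02-18.
2008-02-18 falls on a Monday, which is a business day, so no adjustment is needed.
So the filing is due 2008-02-18.

2008-02-18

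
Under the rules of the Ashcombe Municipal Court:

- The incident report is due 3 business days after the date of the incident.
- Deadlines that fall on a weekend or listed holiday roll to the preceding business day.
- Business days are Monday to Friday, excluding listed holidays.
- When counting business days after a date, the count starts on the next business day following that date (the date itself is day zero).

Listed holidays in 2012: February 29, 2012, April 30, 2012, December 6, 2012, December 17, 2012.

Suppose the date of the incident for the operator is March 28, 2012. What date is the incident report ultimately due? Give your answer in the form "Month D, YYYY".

Starting the day after March 28, 2012 and counting 3 business days lands on April 2, 2012.
April 2, 2012 falls on a Monday, which is a business day, so no adjustment is needed.
The final due date is April 2, 2012.

April 2, 2012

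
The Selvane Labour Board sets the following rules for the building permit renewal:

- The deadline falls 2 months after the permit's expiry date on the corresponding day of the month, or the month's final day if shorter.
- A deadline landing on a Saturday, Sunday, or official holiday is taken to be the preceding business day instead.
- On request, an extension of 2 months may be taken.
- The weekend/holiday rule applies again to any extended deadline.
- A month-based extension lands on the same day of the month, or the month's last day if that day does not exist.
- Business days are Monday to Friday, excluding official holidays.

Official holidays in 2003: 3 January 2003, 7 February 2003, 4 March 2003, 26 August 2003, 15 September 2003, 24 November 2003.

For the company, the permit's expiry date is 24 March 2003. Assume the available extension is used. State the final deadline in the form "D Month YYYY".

Moving 2 months forward from 24 March 2003 on the corresponding day gives 24 May 2003.
24 May 2003 falls on a Saturday. Rolling to the preceding business day gives 23 May 2003, a Friday.
Applying the 2 months extension: 2 months after 23 May 2003 is 23 July 2003.
23 July 2003 falls on a Wednesday, which is a business day, so no adjustment is needed.
So the filing is due 23 July 2003.

23 July 2003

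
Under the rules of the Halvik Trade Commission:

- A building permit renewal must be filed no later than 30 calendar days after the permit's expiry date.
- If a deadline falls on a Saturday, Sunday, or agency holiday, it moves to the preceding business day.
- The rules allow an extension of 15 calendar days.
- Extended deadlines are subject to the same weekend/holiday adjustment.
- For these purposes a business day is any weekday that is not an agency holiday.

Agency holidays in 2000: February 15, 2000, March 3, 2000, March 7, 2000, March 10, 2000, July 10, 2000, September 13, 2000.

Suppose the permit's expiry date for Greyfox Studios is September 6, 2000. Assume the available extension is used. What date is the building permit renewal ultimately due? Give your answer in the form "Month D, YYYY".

30 calendar days after September 6, 2000 is October 6, 2000.
October 6, 2000 falls on a Friday, which is a business day, so no adjustment is needed.
The 15-calendar-day extension moves the deadline from October 6, 2000 to October 21, 2000.
October 21, 2000 is a Saturday; the preceding business day is October 20, 2000 (Friday).
Deadline: October 20, 2000.

October 20, 2000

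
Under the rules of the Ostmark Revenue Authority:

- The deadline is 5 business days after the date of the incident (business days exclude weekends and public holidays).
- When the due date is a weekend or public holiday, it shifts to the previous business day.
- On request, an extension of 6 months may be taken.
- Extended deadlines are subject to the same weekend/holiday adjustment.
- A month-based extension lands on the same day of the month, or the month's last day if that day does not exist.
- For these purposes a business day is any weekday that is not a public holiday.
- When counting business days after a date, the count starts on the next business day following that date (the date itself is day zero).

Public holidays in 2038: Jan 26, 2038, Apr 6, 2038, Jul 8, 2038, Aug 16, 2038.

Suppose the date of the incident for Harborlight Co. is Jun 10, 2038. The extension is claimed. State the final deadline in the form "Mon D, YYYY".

Starting the day after Jun 10, 2038 and counting 5 business days lands on Jun 17, 2038.
Since Jun 17, 2038 is a Thursday and not a holiday, the date is unchanged.
Add 6 months to Jun 17, 2038: Dec 17, 2038.
Dec 17, 2038 is a Friday and not a listed holiday, so it stands.
Deadline: Dec 17, 2038.

Dec 17, 2038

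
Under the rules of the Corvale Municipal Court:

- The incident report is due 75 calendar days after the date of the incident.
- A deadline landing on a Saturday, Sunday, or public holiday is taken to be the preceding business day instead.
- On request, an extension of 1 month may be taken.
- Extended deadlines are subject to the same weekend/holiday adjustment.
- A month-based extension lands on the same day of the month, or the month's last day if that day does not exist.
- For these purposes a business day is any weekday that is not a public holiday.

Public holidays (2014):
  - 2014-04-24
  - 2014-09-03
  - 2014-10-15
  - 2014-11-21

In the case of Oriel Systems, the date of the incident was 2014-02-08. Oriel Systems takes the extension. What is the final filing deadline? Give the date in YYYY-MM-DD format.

2014-05-23

75 calendar days after 2014-02-08 is 2014-04-24.
2014-04-24 is a listed holiday, so it moves to the preceding business day, 2014-04-23 (Wednesday).
Add 1 month to 2014-04-23: 2014-05-23.
Since 2014-05-23 is a Friday and not a holiday, the date is unchanged.
Final deadline: 2014-05-23.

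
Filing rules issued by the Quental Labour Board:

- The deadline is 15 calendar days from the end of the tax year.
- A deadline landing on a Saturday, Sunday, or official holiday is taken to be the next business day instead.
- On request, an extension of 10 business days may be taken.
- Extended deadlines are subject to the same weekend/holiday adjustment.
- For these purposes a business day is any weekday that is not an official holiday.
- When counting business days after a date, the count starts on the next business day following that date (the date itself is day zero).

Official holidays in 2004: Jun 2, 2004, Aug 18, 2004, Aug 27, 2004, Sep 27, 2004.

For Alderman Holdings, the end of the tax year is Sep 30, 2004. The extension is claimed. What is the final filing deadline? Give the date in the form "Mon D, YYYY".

Oct 29, 2004

From Sep 30, 2004, 15 calendar days later is Oct 15, 2004.
Oct 15, 2004 falls on a Friday, which is a business day, so no adjustment is needed.
Applying the 10-business-day extension: 10 business days after Oct 15, 2004 is Oct 29, 2004.
Oct 29, 2004 (Friday) is already a business day.
Deadline: Oct 29, 2004.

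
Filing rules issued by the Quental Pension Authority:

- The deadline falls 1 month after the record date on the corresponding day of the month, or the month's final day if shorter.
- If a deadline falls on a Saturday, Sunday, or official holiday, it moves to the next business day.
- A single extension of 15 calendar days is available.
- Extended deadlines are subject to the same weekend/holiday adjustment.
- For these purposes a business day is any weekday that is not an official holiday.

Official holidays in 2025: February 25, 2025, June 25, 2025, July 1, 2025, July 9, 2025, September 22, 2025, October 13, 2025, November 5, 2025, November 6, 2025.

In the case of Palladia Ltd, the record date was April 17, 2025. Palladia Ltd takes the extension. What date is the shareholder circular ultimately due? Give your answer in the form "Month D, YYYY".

Moving 1 month forward from April 17, 2025 on the corresponding day gives May 17, 2025.
May 17, 2025 is a Saturday; the next business day is May 19, 2025 (Monday).
With the 15-day extension, May 19, 2025 becomes June 3, 2025.
June 3, 2025 (Tuesday) is already a business day.
The final due date is June 3, 2025.

June 3, 2025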